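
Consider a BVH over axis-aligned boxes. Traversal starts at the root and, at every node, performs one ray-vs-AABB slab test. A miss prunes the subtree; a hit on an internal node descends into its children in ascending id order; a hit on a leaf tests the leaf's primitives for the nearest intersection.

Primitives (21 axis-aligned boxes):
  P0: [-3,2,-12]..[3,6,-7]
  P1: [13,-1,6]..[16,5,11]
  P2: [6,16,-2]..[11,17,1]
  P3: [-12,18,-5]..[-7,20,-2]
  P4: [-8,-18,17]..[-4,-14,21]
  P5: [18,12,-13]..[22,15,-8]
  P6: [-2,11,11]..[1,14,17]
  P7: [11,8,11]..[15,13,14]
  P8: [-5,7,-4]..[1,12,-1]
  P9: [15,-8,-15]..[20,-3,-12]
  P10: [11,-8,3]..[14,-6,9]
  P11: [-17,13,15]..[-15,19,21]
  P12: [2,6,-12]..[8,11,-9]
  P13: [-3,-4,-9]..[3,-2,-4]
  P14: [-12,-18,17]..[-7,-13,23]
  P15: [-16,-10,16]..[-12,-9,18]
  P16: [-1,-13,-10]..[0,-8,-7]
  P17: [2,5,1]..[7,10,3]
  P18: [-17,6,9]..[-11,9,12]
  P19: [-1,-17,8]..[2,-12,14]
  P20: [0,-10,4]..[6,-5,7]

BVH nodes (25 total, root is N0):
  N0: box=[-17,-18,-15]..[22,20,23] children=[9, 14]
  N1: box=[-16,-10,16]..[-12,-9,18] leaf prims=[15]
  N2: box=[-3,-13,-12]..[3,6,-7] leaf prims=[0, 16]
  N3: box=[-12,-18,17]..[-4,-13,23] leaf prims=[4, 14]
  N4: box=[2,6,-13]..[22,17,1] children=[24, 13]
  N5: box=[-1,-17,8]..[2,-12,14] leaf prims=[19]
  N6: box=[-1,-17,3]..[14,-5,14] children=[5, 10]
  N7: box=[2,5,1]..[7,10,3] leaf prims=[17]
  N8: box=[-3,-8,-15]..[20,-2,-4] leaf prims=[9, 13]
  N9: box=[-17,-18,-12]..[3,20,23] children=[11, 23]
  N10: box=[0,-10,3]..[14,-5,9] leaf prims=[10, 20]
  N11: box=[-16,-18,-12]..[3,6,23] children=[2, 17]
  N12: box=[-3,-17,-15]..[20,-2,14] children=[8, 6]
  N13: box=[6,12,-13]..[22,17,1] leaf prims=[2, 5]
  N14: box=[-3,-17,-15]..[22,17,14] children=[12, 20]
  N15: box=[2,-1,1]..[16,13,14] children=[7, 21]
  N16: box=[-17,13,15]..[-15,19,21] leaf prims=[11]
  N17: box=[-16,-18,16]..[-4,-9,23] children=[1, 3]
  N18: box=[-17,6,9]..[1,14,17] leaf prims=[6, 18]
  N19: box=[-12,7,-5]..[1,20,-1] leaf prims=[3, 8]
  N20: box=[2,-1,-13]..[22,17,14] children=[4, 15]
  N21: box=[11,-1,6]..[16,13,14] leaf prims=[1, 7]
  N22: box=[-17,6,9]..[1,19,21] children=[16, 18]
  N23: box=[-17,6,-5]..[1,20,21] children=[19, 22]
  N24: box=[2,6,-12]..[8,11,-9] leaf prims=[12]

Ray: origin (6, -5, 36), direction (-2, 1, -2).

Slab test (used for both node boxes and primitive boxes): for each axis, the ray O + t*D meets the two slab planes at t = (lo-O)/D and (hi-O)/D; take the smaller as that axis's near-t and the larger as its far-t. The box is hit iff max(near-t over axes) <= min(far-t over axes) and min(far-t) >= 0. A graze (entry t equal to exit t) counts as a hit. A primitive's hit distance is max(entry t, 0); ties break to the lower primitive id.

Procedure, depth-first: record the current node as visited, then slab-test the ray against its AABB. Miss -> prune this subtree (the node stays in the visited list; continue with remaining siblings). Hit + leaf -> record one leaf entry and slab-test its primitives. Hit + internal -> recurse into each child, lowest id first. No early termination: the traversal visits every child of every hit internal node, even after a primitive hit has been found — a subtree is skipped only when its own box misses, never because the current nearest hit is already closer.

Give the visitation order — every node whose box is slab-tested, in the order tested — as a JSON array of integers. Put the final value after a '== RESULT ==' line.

Traverse from the root:
N0 x:[-8,23/2] y:[-13,25] z:[13/2,51/2] -> hit [13/2,23/2], descend [9, 14]
  N9 x:[3/2,23/2] y:[-13,25] z:[13/2,24] -> hit [13/2,23/2], descend [11, 23]
    N11 x:[3/2,11] y:[-13,11] z:[13/2,24] -> hit [13/2,11], descend [2, 17]
      N2 x:[3/2,9/2] y:[-8,11] z:[43/2,24] -> miss, prune
      N17 x:[5,11] y:[-13,-4] z:[13/2,10] -> miss, prune
    N23 x:[5/2,23/2] y:[11,25] z:[15/2,41/2] -> hit [11,23/2], descend [19, 22]
      N19 x:[5/2,9] y:[12,25] z:[37/2,41/2] -> miss, prune
      N22 x:[5/2,23/2] y:[11,24] z:[15/2,27/2] -> hit [11,23/2], descend [16, 18]
        N16 x:[21/2,23/2] y:[18,24] z:[15/2,21/2] -> miss, prune
        N18 x:[5/2,23/2] y:[11,19] z:[19/2,27/2] -> hit [11,23/2] leaf, test {P6(miss), P18(miss)}
  N14 x:[-8,9/2] y:[-12,22] z:[11,51/2] -> miss, prune

order=[0, 9, 11, 2, 17, 23, 19, 22, 16, 18, 14]  |boxes|=11  |leaves|=1  hit=miss

== RESULT ==
[0, 9, 11, 2, 17, 23, 19, 22, 16, 18, 14]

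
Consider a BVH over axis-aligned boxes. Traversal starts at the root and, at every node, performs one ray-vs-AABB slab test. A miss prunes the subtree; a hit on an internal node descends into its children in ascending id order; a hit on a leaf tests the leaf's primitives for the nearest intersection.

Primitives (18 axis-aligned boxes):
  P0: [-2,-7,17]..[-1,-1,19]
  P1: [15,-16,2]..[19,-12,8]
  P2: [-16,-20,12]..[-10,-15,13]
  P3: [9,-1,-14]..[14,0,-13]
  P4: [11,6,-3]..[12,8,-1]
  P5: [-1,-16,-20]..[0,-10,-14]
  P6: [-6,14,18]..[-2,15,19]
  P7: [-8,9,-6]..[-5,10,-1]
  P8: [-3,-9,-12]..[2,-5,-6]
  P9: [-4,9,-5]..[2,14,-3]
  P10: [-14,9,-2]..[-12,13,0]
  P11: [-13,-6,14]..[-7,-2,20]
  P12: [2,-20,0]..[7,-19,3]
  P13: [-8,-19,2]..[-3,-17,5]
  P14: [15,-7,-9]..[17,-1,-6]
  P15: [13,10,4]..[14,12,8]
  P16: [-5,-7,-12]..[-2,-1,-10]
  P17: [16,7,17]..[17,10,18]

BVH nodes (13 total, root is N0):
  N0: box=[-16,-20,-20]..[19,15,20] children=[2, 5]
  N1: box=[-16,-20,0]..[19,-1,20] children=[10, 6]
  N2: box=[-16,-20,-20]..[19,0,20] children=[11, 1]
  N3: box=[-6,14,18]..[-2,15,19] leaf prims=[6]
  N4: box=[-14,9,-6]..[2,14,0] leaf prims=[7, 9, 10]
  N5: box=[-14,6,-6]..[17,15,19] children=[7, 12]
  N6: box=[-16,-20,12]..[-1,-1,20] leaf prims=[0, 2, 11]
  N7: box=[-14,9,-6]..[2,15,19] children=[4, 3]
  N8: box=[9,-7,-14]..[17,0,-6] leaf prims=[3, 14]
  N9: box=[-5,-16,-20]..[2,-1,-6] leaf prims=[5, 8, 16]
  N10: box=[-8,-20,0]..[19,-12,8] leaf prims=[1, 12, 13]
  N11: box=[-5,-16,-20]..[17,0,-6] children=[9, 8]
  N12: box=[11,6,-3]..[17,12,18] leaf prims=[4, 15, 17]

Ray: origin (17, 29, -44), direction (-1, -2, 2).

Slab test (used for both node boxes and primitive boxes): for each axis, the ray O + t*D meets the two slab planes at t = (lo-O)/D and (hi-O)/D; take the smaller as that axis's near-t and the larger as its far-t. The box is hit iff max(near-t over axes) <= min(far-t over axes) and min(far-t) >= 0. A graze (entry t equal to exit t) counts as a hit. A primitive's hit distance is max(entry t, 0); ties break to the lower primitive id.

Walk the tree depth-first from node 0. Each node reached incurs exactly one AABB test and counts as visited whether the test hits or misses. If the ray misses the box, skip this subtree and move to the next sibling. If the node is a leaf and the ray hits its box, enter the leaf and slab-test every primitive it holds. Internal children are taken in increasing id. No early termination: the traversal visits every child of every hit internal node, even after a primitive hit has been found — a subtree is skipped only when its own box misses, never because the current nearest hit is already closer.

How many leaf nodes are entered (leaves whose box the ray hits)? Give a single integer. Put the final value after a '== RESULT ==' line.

Trace the traversal:
N0 x:[-2,33] y:[7,49/2] z:[12,32] -> hit [12,49/2], descend [2, 5]
  N2 x:[-2,33] y:[29/2,49/2] z:[12,32] -> hit [29/2,49/2], descend [1, 11]
    N1 x:[-2,33] y:[15,49/2] z:[22,32] -> hit [22,49/2], descend [6, 10]
      N6 x:[18,33] y:[15,49/2] z:[28,32] -> miss, prune
      N10 x:[-2,25] y:[41/2,49/2] z:[22,26] -> hit [22,49/2] leaf, test {P1(miss), P12(miss), P13@t=23}
    N11 x:[0,22] y:[29/2,45/2] z:[12,19] -> hit [29/2,19], descend [8, 9]
      N8 x:[0,8] y:[29/2,18] z:[15,19] -> miss, prune
      N9 x:[15,22] y:[15,45/2] z:[12,19] -> hit [15,19] leaf, test {P5(miss), P8@t=17, P16(miss)}
  N5 x:[0,31] y:[7,23/2] z:[19,63/2] -> miss, prune

order=[0, 2, 1, 6, 10, 11, 8, 9, 5]  |boxes|=9  |leaves|=2  hit=P8

== RESULT ==
2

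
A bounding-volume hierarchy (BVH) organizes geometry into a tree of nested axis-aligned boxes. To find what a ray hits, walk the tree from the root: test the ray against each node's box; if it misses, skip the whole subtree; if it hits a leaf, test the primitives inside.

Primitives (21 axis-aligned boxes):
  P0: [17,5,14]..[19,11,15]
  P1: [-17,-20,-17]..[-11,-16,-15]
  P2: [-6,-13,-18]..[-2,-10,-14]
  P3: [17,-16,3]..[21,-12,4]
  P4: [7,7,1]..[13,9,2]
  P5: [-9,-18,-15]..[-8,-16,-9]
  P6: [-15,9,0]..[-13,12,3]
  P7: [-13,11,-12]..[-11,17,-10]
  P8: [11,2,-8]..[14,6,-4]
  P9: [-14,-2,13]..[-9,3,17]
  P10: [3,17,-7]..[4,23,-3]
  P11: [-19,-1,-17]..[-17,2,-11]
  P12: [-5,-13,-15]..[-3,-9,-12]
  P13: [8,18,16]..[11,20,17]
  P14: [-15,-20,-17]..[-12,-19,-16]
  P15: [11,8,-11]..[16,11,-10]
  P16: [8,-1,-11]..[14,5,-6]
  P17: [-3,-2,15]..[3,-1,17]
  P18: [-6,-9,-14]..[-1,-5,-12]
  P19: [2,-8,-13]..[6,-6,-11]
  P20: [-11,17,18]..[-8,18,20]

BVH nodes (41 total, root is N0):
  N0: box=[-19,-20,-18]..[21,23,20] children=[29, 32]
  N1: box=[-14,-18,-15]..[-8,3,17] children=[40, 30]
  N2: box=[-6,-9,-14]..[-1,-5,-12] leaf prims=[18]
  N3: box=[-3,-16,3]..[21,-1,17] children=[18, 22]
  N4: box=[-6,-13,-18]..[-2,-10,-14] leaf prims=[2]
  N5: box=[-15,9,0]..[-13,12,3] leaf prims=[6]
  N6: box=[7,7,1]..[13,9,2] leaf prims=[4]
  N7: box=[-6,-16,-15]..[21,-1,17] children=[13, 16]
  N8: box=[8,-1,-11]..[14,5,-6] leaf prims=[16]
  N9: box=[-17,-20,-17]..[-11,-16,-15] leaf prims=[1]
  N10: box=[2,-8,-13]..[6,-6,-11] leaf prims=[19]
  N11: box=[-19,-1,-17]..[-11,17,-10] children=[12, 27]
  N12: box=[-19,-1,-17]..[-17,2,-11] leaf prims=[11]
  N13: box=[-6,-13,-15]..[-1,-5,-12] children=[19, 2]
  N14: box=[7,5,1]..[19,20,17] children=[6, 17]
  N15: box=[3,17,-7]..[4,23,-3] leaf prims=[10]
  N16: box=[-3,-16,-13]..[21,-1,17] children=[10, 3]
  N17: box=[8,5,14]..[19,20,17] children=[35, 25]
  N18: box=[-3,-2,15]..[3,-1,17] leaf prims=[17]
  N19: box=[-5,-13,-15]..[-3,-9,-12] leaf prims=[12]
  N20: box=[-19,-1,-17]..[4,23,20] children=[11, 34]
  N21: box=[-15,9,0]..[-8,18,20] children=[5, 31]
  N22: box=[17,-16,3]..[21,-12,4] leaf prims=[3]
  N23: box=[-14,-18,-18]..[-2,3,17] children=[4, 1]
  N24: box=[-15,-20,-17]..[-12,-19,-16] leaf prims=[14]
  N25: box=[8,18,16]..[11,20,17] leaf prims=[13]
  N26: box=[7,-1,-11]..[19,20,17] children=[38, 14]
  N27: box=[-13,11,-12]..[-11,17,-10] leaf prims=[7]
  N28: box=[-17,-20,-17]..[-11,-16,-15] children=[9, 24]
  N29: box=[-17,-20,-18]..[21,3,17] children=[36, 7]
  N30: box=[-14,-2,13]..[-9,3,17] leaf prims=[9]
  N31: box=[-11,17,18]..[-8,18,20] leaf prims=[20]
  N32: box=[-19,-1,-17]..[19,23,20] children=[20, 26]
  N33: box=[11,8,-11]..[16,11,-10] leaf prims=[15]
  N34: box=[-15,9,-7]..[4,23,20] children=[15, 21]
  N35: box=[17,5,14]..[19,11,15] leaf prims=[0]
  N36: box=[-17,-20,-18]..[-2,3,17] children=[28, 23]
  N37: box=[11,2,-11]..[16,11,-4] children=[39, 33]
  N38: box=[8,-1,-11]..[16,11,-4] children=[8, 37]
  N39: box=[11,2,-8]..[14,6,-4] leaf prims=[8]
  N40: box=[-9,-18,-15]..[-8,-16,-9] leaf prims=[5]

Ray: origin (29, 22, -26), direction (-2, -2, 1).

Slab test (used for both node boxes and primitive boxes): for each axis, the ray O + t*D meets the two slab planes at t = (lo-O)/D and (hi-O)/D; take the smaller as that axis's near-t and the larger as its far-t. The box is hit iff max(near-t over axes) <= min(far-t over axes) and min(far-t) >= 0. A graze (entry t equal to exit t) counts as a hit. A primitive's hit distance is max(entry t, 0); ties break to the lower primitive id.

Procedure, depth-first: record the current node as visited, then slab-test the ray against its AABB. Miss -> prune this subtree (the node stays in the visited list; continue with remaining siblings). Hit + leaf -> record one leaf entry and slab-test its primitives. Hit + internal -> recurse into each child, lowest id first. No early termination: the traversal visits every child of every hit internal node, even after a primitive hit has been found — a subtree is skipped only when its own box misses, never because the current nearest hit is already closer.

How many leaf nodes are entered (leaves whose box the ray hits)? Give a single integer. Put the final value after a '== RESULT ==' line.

Traverse from the root:
N0 x:[4,24] y:[-1/2,21] z:[8,46] -> hit [8,21], descend [29, 32]
  N29 x:[4,23] y:[19/2,21] z:[8,43] -> hit [19/2,21], descend [7, 36]
    N7 x:[4,35/2] y:[23/2,19] z:[11,43] -> hit [23/2,35/2], descend [13, 16]
      N13 x:[15,35/2] y:[27/2,35/2] z:[11,14] -> miss, prune
      N16 x:[4,16] y:[23/2,19] z:[13,43] -> hit [13,16], descend [3, 10]
        N3 x:[4,16] y:[23/2,19] z:[29,43] -> miss, prune
        N10 x:[23/2,27/2] y:[14,15] z:[13,15] -> miss, prune
    N36 x:[31/2,23] y:[19/2,21] z:[8,43] -> hit [31/2,21], descend [23, 28]
      N23 x:[31/2,43/2] y:[19/2,20] z:[8,43] -> hit [31/2,20], descend [1, 4]
        N1 x:[37/2,43/2] y:[19/2,20] z:[11,43] -> hit [37/2,20], descend [30, 40]
          N30 x:[19,43/2] y:[19/2,12] z:[39,43] -> miss, prune
          N40 x:[37/2,19] y:[19,20] z:[11,17] -> miss, prune
        N4 x:[31/2,35/2] y:[16,35/2] z:[8,12] -> miss, prune
      N28 x:[20,23] y:[19,21] z:[9,11] -> miss, prune
  N32 x:[5,24] y:[-1/2,23/2] z:[9,46] -> hit [9,23/2], descend [20, 26]
    N20 x:[25/2,24] y:[-1/2,23/2] z:[9,46] -> miss, prune
    N26 x:[5,11] y:[1,23/2] z:[15,43] -> miss, prune

Visited [0, 29, 7, 13, 16, 3, 10, 36, 23, 1, 30, 40, 4, 28, 32, 20, 26]. Tests: 17 box, 0 leaf. Nearest: miss.

== RESULT ==
0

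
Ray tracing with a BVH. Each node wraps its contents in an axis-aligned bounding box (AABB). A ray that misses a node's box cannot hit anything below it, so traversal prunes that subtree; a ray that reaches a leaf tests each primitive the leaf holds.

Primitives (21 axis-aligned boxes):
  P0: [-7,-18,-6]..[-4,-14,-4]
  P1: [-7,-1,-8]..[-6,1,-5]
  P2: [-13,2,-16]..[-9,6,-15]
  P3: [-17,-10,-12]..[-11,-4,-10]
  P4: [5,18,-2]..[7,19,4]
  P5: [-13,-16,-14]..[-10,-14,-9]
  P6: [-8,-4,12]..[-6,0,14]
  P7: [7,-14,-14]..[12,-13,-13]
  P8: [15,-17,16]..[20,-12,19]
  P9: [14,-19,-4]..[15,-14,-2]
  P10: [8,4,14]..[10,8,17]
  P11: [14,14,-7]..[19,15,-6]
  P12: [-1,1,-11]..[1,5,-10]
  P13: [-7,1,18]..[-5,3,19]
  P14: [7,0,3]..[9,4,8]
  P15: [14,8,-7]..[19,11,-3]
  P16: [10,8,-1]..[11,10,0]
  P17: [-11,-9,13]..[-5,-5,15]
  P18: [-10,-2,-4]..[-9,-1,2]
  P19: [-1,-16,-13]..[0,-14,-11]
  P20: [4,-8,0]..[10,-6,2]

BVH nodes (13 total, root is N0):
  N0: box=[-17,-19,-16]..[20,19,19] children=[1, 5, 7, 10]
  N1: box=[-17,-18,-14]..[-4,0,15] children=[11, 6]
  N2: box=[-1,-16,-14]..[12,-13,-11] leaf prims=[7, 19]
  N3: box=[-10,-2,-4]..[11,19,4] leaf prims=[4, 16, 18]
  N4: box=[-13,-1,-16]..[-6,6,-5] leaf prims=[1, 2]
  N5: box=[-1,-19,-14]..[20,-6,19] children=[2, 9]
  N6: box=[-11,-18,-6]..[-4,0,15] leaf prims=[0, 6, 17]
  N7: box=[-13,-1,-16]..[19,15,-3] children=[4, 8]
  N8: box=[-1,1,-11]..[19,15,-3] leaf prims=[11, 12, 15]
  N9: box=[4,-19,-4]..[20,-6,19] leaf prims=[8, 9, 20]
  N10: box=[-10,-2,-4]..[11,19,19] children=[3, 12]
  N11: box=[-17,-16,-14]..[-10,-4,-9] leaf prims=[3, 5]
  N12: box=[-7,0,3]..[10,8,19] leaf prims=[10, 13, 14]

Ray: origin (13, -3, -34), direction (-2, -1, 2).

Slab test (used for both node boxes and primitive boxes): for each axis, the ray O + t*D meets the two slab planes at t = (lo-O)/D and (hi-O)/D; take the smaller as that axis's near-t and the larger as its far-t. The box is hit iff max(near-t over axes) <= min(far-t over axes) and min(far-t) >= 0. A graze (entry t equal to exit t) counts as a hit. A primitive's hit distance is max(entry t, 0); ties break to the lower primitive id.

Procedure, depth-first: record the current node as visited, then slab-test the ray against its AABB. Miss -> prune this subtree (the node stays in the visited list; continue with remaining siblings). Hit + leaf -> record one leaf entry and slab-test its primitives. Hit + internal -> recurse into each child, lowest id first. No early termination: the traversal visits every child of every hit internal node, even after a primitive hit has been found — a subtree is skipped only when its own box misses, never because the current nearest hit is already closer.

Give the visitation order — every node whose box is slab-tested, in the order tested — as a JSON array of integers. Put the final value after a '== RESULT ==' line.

Walk:
N0 x:[-7/2,15] y:[-22,16] z:[9,53/2] -> hit [9,15], descend [1, 5, 7, 10]
  N1 x:[17/2,15] y:[-3,15] z:[10,49/2] -> hit [10,15], descend [6, 11]
    N6 x:[17/2,12] y:[-3,15] z:[14,49/2] -> miss, prune
    N11 x:[23/2,15] y:[1,13] z:[10,25/2] -> hit [23/2,25/2] leaf, test {P3(miss), P5@t=23/2}
  N5 x:[-7/2,7] y:[3,16] z:[10,53/2] -> miss, prune
  N7 x:[-3,13] y:[-18,-2] z:[9,31/2] -> miss, prune
  N10 x:[1,23/2] y:[-22,-1] z:[15,53/2] -> miss, prune

Visited [0, 1, 6, 11, 5, 7, 10]. Tests: 7 box, 1 leaf. Nearest: P5.

== RESULT ==
[0, 1, 6, 11, 5, 7, 10]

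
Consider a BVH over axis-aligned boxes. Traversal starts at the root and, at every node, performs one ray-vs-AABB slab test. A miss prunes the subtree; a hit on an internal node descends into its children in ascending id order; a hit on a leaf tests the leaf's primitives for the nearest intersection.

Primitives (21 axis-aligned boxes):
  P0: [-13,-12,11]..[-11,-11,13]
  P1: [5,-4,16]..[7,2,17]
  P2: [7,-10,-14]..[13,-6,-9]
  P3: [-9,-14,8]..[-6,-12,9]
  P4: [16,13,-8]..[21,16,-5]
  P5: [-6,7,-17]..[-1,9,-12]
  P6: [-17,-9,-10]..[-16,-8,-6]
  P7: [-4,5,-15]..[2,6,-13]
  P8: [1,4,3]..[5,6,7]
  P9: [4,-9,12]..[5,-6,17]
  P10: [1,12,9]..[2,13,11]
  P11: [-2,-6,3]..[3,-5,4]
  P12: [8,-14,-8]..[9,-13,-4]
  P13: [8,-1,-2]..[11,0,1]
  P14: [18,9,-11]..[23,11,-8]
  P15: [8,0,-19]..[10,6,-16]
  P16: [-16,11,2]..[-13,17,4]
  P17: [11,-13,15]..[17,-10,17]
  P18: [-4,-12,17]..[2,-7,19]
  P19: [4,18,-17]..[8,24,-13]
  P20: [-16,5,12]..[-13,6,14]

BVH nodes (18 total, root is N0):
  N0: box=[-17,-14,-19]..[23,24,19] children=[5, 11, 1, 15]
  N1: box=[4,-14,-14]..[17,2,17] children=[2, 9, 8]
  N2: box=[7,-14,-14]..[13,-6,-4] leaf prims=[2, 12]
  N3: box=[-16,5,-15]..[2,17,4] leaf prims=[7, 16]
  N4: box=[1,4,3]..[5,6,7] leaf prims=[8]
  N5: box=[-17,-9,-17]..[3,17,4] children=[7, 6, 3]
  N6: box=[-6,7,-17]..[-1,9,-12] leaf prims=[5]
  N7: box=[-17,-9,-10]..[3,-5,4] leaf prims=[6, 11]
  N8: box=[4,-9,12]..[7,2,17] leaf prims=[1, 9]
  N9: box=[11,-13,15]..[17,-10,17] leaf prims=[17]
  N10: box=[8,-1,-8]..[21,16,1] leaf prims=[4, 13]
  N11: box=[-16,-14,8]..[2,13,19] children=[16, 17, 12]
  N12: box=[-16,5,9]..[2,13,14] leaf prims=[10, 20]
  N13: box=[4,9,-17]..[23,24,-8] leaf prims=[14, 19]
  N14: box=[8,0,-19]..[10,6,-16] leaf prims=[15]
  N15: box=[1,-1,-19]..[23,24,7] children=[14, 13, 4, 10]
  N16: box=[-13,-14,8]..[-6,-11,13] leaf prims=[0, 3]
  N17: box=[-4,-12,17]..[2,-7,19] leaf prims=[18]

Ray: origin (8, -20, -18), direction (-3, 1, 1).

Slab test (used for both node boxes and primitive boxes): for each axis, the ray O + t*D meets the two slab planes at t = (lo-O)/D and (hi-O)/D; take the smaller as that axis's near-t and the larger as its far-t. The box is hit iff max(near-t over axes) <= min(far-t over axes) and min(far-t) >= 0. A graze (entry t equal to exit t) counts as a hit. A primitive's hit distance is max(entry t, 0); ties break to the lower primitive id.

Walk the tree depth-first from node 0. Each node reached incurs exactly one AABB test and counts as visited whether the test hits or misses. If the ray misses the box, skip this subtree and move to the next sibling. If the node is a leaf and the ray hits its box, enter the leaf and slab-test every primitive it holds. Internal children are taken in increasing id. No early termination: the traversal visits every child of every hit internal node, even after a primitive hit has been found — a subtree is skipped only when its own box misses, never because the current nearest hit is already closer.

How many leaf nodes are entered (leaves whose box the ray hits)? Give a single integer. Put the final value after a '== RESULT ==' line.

Walk:
N0 x:[-5,25/3] y:[6,44] z:[-1,37] -> hit [6,25/3], descend [1, 5, 11, 15]
  N1 x:[-3,4/3] y:[6,22] z:[4,35] -> miss, prune
  N5 x:[5/3,25/3] y:[11,37] z:[1,22] -> miss, prune
  N11 x:[2,8] y:[6,33] z:[26,37] -> miss, prune
  N15 x:[-5,7/3] y:[19,44] z:[-1,25] -> miss, prune

5 AABB tests over nodes [0, 1, 5, 11, 15]; 0 leaves entered; closest miss.

== RESULT ==
0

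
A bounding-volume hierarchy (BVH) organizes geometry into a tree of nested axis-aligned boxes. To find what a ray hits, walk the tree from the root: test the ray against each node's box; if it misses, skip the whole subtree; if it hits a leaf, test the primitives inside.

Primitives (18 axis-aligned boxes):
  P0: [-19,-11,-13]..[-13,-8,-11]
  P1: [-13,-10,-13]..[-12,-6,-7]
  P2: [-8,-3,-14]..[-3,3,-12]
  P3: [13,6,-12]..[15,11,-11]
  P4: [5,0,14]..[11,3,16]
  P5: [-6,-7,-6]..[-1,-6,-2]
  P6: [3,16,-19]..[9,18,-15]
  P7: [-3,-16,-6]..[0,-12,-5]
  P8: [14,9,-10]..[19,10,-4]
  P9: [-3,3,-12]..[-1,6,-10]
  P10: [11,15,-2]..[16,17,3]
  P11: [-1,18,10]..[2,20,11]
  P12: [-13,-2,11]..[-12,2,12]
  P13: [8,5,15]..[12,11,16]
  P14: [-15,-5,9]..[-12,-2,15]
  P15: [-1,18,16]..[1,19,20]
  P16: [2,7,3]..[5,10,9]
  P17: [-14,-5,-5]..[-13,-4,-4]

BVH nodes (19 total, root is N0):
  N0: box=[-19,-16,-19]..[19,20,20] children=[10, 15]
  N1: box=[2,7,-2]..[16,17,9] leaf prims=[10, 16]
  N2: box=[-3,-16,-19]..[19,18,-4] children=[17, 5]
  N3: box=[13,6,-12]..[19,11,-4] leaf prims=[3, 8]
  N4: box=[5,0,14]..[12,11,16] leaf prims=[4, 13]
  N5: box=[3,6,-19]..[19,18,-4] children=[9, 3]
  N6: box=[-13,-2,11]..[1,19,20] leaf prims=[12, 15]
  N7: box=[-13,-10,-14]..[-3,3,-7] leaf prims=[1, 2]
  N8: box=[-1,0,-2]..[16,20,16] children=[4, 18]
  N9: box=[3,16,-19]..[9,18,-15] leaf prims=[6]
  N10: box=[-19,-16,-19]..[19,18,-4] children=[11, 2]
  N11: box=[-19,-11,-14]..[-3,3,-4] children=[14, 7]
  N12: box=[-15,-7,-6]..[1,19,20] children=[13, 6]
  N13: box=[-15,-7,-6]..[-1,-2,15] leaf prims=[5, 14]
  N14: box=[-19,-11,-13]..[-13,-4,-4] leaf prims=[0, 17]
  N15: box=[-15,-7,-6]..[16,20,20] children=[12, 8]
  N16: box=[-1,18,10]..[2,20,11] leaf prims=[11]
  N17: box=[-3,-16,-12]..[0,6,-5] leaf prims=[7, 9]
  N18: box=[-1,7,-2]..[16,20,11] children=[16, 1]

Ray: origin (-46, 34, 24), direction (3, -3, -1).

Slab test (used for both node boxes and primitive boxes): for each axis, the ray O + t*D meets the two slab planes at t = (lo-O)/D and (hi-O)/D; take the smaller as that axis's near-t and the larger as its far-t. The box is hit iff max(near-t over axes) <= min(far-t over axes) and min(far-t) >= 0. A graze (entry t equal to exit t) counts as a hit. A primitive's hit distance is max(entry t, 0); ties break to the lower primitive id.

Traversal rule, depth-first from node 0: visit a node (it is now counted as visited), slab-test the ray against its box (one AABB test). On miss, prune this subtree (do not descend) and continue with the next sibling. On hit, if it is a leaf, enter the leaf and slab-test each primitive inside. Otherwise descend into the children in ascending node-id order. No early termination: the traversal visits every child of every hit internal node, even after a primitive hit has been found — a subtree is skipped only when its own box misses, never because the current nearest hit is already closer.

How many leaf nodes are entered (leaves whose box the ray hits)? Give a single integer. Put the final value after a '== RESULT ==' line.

Trace the traversal:
N0 x:[9,65/3] y:[14/3,50/3] z:[4,43] -> hit [9,50/3], descend [10, 15]
  N10 x:[9,65/3] y:[16/3,50/3] z:[28,43] -> miss, prune
  N15 x:[31/3,62/3] y:[14/3,41/3] z:[4,30] -> hit [31/3,41/3], descend [8, 12]
    N8 x:[15,62/3] y:[14/3,34/3] z:[8,26] -> miss, prune
    N12 x:[31/3,47/3] y:[5,41/3] z:[4,30] -> hit [31/3,41/3], descend [6, 13]
      N6 x:[11,47/3] y:[5,12] z:[4,13] -> hit [11,12] leaf, test {P12(miss), P15(miss)}
      N13 x:[31/3,15] y:[12,41/3] z:[9,30] -> hit [12,41/3] leaf, test {P5(miss), P14(miss)}

Visited [0, 10, 15, 8, 12, 6, 13]. Tests: 7 box, 2 leaf. Nearest: miss.

== RESULT ==
2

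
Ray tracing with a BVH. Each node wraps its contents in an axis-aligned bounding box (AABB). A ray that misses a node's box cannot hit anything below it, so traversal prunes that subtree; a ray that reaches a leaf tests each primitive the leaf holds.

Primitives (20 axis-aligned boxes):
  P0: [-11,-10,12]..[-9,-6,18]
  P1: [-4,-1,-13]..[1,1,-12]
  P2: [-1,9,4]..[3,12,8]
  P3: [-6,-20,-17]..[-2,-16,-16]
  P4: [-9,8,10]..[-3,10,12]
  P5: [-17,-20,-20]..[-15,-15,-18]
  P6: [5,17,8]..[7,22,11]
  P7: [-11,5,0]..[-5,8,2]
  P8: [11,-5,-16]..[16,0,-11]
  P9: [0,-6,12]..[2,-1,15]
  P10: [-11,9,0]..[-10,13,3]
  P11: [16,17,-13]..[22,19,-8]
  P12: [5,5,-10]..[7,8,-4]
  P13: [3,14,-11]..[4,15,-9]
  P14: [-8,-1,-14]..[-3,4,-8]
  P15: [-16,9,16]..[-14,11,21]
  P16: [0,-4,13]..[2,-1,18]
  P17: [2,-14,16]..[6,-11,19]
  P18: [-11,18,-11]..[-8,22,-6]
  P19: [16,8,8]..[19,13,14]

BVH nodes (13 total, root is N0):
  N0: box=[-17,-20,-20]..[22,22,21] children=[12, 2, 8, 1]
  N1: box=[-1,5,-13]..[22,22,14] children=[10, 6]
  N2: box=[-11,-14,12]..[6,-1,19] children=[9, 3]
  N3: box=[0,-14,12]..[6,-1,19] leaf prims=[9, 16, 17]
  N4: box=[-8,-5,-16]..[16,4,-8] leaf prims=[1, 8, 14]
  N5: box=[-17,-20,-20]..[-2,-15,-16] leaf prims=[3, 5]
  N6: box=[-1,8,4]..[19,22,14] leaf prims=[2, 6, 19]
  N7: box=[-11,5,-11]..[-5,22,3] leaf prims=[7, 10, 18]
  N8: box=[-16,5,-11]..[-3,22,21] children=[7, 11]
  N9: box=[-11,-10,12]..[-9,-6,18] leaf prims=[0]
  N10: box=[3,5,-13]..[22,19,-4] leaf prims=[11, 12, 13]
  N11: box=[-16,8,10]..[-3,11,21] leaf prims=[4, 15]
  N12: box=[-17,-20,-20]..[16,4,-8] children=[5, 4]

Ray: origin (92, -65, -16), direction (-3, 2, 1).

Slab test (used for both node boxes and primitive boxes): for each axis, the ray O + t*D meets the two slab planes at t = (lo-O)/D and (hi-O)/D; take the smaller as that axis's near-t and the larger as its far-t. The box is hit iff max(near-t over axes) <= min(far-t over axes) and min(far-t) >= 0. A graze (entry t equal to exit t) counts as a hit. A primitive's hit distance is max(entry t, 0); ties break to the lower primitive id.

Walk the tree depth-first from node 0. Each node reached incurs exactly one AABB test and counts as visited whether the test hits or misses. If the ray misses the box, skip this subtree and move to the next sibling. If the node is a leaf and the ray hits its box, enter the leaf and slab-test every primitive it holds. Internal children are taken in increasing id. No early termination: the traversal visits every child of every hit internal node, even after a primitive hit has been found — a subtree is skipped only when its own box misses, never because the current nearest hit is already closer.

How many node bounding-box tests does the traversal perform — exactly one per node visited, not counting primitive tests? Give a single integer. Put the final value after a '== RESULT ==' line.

Trace the traversal:
N0 x:[70/3,109/3] y:[45/2,87/2] z:[-4,37] -> hit [70/3,109/3], descend [1, 2, 8, 12]
  N1 x:[70/3,31] y:[35,87/2] z:[3,30] -> miss, prune
  N2 x:[86/3,103/3] y:[51/2,32] z:[28,35] -> hit [86/3,32], descend [3, 9]
    N3 x:[86/3,92/3] y:[51/2,32] z:[28,35] -> hit [86/3,92/3] leaf, test {P9@t=30, P16@t=61/2, P17(miss)}
    N9 x:[101/3,103/3] y:[55/2,59/2] z:[28,34] -> miss, prune
  N8 x:[95/3,36] y:[35,87/2] z:[5,37] -> hit [35,36], descend [7, 11]
    N7 x:[97/3,103/3] y:[35,87/2] z:[5,19] -> miss, prune
    N11 x:[95/3,36] y:[73/2,38] z:[26,37] -> miss, prune
  N12 x:[76/3,109/3] y:[45/2,69/2] z:[-4,8] -> miss, prune

Summary -> nodes [0, 1, 2, 3, 9, 8, 7, 11, 12]; box-tests=9; leaf-entries=1; first=P9

== RESULT ==
9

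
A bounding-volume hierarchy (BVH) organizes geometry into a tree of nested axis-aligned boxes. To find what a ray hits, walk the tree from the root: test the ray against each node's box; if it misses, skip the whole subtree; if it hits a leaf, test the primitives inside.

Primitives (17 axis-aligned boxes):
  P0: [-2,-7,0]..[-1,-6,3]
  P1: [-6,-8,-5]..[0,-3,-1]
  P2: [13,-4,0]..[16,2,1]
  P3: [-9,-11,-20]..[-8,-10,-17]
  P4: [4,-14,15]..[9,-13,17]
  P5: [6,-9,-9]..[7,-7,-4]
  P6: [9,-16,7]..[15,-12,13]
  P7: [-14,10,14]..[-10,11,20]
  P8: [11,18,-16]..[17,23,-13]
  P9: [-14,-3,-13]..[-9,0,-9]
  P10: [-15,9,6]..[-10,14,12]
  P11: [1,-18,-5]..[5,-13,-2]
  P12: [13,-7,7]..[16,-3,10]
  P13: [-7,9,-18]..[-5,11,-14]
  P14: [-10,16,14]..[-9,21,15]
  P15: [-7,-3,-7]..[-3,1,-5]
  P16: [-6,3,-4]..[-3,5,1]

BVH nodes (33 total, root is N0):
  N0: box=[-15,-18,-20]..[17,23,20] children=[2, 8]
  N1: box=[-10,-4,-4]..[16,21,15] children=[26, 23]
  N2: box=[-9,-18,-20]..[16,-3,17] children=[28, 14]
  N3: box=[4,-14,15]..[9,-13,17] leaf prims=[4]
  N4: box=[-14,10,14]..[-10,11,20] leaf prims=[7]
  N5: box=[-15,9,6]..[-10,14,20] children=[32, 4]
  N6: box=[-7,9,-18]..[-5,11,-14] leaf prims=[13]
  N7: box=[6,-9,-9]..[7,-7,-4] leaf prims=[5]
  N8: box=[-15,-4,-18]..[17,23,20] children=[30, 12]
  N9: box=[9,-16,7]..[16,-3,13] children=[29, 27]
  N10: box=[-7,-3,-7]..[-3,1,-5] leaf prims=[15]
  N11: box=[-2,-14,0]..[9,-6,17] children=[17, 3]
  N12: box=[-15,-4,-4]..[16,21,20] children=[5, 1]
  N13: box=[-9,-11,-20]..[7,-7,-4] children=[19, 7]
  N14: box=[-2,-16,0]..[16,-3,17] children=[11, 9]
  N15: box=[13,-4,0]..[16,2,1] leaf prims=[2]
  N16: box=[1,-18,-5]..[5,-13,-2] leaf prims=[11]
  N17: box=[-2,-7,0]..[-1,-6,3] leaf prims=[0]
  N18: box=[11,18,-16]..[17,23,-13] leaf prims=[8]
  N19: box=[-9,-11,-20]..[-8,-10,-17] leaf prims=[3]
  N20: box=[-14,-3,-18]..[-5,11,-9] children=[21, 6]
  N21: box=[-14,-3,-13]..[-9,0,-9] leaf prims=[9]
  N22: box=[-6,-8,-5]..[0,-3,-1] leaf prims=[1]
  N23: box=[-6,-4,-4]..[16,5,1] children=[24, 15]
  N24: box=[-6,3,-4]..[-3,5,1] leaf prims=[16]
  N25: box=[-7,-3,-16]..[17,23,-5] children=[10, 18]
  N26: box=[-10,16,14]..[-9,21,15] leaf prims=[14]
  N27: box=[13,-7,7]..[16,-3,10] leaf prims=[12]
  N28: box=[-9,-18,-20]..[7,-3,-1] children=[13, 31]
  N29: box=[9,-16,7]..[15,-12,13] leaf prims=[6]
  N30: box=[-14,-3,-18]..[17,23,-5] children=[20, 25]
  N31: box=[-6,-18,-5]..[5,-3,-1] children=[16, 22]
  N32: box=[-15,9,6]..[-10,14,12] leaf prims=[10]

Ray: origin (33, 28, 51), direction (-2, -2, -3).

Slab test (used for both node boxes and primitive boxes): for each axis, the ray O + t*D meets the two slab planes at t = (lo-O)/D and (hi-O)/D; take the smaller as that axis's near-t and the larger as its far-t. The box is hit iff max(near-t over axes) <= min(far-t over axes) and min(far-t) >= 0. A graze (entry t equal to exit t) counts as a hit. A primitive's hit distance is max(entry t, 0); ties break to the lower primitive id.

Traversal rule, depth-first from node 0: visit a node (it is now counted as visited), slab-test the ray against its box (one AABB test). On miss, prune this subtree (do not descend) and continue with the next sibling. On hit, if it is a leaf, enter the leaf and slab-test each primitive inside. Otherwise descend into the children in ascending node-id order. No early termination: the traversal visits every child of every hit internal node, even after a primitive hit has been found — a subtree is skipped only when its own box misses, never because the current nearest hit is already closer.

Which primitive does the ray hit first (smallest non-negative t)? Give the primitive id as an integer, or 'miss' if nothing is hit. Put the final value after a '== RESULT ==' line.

Trace the traversal:
N0 x:[8,24] y:[5/2,23] z:[31/3,71/3] -> hit [31/3,23], descend [2, 8]
  N2 x:[17/2,21] y:[31/2,23] z:[34/3,71/3] -> hit [31/2,21], descend [14, 28]
    N14 x:[17/2,35/2] y:[31/2,22] z:[34/3,17] -> hit [31/2,17], descend [9, 11]
      N9 x:[17/2,12] y:[31/2,22] z:[38/3,44/3] -> miss, prune
      N11 x:[12,35/2] y:[17,21] z:[34/3,17] -> hit [17,17], descend [3, 17]
        N3 x:[12,29/2] y:[41/2,21] z:[34/3,12] -> miss, prune
        N17 x:[17,35/2] y:[17,35/2] z:[16,17] -> hit [17,17] leaf, test {P0@t=17}
    N28 x:[13,21] y:[31/2,23] z:[52/3,71/3] -> hit [52/3,21], descend [13, 31]
      N13 x:[13,21] y:[35/2,39/2] z:[55/3,71/3] -> hit [55/3,39/2], descend [7, 19]
        N7 x:[13,27/2] y:[35/2,37/2] z:[55/3,20] -> miss, prune
        N19 x:[41/2,21] y:[19,39/2] z:[68/3,71/3] -> miss, prune
      N31 x:[14,39/2] y:[31/2,23] z:[52/3,56/3] -> hit [52/3,56/3], descend [16, 22]
        N16 x:[14,16] y:[41/2,23] z:[53/3,56/3] -> miss, prune
        N22 x:[33/2,39/2] y:[31/2,18] z:[52/3,56/3] -> hit [52/3,18] leaf, test {P1@t=52/3}
  N8 x:[8,24] y:[5/2,16] z:[31/3,23] -> hit [31/3,16], descend [12, 30]
    N12 x:[17/2,24] y:[7/2,16] z:[31/3,55/3] -> hit [31/3,16], descend [1, 5]
      N1 x:[17/2,43/2] y:[7/2,16] z:[12,55/3] -> hit [12,16], descend [23, 26]
        N23 x:[17/2,39/2] y:[23/2,16] z:[50/3,55/3] -> miss, prune
        N26 x:[21,43/2] y:[7/2,6] z:[12,37/3] -> miss, prune
      N5 x:[43/2,24] y:[7,19/2] z:[31/3,15] -> miss, prune
    N30 x:[8,47/2] y:[5/2,31/2] z:[56/3,23] -> miss, prune

Visited [0, 2, 14, 9, 11, 3, 17, 28, 13, 7, 19, 31, 16, 22, 8, 12, 1, 23, 26, 5, 30]. Tests: 21 box, 2 leaf. Nearest: P0.

== RESULT ==
0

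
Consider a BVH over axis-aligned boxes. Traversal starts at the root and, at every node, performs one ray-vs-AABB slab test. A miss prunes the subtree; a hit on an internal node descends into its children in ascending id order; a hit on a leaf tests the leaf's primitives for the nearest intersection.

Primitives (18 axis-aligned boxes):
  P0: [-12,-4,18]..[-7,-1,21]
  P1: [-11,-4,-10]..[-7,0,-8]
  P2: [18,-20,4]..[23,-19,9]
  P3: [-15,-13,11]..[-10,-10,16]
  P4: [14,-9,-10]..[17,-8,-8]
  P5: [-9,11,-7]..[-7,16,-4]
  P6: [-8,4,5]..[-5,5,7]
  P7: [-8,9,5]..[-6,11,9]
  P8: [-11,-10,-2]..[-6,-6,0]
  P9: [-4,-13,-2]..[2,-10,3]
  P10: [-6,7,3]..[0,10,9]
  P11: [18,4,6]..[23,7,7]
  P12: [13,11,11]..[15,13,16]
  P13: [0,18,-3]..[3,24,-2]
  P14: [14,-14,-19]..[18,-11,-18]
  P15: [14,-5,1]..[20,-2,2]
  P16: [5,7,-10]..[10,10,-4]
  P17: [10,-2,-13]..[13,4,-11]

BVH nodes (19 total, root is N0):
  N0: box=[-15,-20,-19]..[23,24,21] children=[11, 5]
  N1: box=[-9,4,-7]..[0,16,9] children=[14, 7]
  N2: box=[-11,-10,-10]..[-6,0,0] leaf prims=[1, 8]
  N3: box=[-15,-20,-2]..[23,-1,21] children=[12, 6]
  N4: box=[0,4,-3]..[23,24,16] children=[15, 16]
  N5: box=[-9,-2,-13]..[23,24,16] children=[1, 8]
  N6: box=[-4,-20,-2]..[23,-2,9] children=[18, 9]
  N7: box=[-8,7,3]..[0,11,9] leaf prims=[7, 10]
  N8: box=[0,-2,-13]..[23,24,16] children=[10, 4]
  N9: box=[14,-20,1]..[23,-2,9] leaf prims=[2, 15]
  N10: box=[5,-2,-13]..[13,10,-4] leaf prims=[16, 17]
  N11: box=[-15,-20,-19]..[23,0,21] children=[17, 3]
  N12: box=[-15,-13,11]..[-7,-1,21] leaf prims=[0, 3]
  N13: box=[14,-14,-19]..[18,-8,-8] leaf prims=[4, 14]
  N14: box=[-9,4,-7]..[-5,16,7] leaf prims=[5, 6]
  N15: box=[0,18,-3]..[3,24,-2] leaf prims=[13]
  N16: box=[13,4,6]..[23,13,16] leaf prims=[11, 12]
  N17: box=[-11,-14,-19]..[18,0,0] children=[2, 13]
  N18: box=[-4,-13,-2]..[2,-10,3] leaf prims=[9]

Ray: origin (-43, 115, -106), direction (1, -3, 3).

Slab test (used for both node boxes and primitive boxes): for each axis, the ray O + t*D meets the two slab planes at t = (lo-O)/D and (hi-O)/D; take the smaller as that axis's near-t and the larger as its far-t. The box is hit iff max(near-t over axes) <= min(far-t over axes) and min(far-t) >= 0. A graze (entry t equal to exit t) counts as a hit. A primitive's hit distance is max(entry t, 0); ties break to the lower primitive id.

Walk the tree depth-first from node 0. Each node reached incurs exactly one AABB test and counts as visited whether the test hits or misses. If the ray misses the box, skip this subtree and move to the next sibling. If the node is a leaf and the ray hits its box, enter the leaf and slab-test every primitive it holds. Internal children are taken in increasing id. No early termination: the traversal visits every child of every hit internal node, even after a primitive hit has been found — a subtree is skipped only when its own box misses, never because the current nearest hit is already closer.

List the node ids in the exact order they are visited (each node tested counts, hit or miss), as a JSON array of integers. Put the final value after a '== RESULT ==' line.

Trace the traversal:
N0 x:[28,66] y:[91/3,45] z:[29,127/3] -> hit [91/3,127/3], descend [5, 11]
  N5 x:[34,66] y:[91/3,39] z:[31,122/3] -> hit [34,39], descend [1, 8]
    N1 x:[34,43] y:[33,37] z:[33,115/3] -> hit [34,37], descend [7, 14]
      N7 x:[35,43] y:[104/3,36] z:[109/3,115/3] -> miss, prune
      N14 x:[34,38] y:[33,37] z:[33,113/3] -> hit [34,37] leaf, test {P5@t=34, P6@t=37}
    N8 x:[43,66] y:[91/3,39] z:[31,122/3] -> miss, prune
  N11 x:[28,66] y:[115/3,45] z:[29,127/3] -> hit [115/3,127/3], descend [3, 17]
    N3 x:[28,66] y:[116/3,45] z:[104/3,127/3] -> hit [116/3,127/3], descend [6, 12]
      N6 x:[39,66] y:[39,45] z:[104/3,115/3] -> miss, prune
      N12 x:[28,36] y:[116/3,128/3] z:[39,127/3] -> miss, prune
    N17 x:[32,61] y:[115/3,43] z:[29,106/3] -> miss, prune

Visited [0, 5, 1, 7, 14, 8, 11, 3, 6, 12, 17]. Tests: 11 box, 1 leaf. Nearest: P5.

== RESULT ==
[0, 5, 1, 7, 14, 8, 11, 3, 6, 12, 17]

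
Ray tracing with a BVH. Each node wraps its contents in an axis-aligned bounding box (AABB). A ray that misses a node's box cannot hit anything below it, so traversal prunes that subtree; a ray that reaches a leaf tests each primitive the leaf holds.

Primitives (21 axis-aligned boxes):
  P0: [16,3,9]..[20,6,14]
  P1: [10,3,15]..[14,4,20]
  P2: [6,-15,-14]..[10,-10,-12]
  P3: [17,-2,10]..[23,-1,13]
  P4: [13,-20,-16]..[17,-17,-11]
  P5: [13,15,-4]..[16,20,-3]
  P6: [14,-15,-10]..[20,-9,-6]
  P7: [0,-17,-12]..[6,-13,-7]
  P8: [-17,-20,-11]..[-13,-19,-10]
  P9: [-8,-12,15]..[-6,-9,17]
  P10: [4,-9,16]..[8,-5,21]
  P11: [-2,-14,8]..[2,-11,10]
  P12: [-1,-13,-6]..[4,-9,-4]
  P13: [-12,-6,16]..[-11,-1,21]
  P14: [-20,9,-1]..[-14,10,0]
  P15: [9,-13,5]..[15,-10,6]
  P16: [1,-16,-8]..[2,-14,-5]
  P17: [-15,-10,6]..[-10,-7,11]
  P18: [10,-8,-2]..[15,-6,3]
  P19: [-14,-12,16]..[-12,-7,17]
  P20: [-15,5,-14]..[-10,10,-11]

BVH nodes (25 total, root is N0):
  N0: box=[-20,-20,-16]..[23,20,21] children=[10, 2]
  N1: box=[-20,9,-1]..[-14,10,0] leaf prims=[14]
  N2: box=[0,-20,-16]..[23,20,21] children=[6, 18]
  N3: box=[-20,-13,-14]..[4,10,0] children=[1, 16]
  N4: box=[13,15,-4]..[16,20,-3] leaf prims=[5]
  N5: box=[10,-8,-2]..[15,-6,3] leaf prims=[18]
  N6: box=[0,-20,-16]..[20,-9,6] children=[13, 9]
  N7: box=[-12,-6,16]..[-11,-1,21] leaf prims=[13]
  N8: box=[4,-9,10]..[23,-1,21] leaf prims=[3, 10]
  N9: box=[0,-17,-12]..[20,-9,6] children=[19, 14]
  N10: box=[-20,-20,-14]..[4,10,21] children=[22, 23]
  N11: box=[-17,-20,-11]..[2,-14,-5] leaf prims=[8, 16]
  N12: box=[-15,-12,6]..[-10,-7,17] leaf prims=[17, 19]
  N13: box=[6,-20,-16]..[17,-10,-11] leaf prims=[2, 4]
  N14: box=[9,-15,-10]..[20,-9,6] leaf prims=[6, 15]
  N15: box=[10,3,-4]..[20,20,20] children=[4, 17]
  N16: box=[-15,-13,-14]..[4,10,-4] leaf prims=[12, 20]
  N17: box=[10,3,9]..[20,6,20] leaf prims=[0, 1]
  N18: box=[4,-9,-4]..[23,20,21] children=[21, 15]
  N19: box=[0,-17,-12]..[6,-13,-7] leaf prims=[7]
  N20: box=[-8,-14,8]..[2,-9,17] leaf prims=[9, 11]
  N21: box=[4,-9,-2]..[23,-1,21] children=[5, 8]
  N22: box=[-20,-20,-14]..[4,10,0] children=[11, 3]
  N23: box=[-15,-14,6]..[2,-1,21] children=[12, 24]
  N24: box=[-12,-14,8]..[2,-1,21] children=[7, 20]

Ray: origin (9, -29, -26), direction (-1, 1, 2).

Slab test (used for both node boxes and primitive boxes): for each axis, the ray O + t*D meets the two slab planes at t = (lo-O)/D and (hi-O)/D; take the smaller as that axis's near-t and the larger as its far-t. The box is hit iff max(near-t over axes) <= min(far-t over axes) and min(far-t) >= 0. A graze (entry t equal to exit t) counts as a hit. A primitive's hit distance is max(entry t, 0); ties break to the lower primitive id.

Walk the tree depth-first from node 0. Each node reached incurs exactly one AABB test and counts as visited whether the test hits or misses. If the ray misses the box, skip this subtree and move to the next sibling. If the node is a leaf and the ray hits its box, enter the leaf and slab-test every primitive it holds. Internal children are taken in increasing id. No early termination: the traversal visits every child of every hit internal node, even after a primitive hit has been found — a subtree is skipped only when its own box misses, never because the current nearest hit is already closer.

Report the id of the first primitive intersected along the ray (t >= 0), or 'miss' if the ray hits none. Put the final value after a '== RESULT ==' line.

Traverse from the root:
N0 x:[-14,29] y:[9,49] z:[5,47/2] -> hit [9,47/2], descend [2, 10]
  N2 x:[-14,9] y:[9,49] z:[5,47/2] -> hit [9,9], descend [6, 18]
    N6 x:[-11,9] y:[9,20] z:[5,16] -> hit [9,9], descend [9, 13]
      N9 x:[-11,9] y:[12,20] z:[7,16] -> miss, prune
      N13 x:[-8,3] y:[9,19] z:[5,15/2] -> miss, prune
    N18 x:[-14,5] y:[20,49] z:[11,47/2] -> miss, prune
  N10 x:[5,29] y:[9,39] z:[6,47/2] -> hit [9,47/2], descend [22, 23]
    N22 x:[5,29] y:[9,39] z:[6,13] -> hit [9,13], descend [3, 11]
      N3 x:[5,29] y:[16,39] z:[6,13] -> miss, prune
      N11 x:[7,26] y:[9,15] z:[15/2,21/2] -> hit [9,21/2] leaf, test {P8(miss), P16(miss)}
    N23 x:[7,24] y:[15,28] z:[16,47/2] -> hit [16,47/2], descend [12, 24]
      N12 x:[19,24] y:[17,22] z:[16,43/2] -> hit [19,43/2] leaf, test {P17(miss), P19@t=21}
      N24 x:[7,21] y:[15,28] z:[17,47/2] -> hit [17,21], descend [7, 20]
        N7 x:[20,21] y:[23,28] z:[21,47/2] -> miss, prune
        N20 x:[7,17] y:[15,20] z:[17,43/2] -> hit [17,17] leaf, test {P9(miss), P11(miss)}

order=[0, 2, 6, 9, 13, 18, 10, 22, 3, 11, 23, 12, 24, 7, 20]  |boxes|=15  |leaves|=3  hit=P19

== RESULT ==
19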